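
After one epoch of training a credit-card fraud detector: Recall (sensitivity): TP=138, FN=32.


Recall = TP/(TP+FN)
= 138/(138+32)
= 138/170 = 81.18%

81.18%


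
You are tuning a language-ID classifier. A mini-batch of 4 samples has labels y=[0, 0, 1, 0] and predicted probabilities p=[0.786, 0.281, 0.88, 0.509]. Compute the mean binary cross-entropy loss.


L[0] = -ln(1-0.786) = -ln(0.214) = 1.5418
L[1] = -ln(1-0.281) = -ln(0.719) = 0.3299
L[2] = -ln(0.88) = 0.1278
L[3] = -ln(1-0.509) = -ln(0.491) = 0.7113
mean = (1.5418 + 0.3299 + 0.1278 + 0.7113)/4 = 0.6777

0.6777


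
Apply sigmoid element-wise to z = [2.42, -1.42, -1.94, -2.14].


σ(2.42) = 1/(1+e^-2.42) = 0.9183
σ(-1.42) = 1/(1+e^1.42) = 0.1947
σ(-1.94) = 1/(1+e^1.94) = 0.1256
σ(-2.14) = 1/(1+e^2.14) = 0.1053
result = [0.9183, 0.1947, 0.1256, 0.1053]

[0.9183, 0.1947, 0.1256, 0.1053]


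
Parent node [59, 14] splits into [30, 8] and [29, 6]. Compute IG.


Parent = [59, 14], H_parent = 0.7052
H_left = 0.7425 (n=38), H_right = 0.661 (n=35)
H_children = (38/73)·0.7425 + (35/73)·0.661 = 0.7034
IG = 0.7052 - 0.7034 = 0.0018

0.0018


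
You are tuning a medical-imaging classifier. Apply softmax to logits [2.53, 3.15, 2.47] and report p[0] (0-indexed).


Exponentials: e^2.53=12.5535, e^3.15=23.3361, e^2.47=11.8224
Sum = 47.712
Softmax = [0.2631, 0.4891, 0.2478]
p[0] = 12.5535/47.712 = 0.2631

0.2631


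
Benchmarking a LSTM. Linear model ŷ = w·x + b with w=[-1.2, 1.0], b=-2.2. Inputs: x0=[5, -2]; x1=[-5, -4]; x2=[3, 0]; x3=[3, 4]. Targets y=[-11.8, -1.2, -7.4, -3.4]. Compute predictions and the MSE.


ŷ0 = (-1.2)·(5) + (1.0)·(-2) - 2.2 = -10.2
ŷ1 = (-1.2)·(-5) + (1.0)·(-4) - 2.2 = -0.2
ŷ2 = (-1.2)·(3) + (1.0)·(0) - 2.2 = -5.8
ŷ3 = (-1.2)·(3) + (1.0)·(4) - 2.2 = -1.8
errors² = [2.56, 1.0, 2.56, 2.56]
MSE = 8.6800/4 = 2.17

2.17


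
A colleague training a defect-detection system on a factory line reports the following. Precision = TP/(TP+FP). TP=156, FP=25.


Precision = TP/(TP+FP)
= 156/(156+25)
= 156/181 = 86.19%

86.19%


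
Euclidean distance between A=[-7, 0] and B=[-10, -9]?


d = √((-7+ 10)² + (0+ 9)²)
  = √(9 + 81)
  = √90 = 9.4868

9.4868


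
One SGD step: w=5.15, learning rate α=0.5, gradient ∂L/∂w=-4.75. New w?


w_new = w - α·∇
= 5.15 - 0.5·-4.75
= 5.15 + 2.375
= 7.525

7.525


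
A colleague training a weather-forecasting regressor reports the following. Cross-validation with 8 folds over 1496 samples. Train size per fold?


Fold size = 1496/8 = 187
Training per fold = 1496 - 187 = 1309

1309


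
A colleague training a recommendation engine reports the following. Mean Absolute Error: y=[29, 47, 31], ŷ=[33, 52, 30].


Absolute errors: |29-33|=4, |47-52|=5, |31-30|=1
Sum = 10
MAE = 10/3 = 10/3

10/3


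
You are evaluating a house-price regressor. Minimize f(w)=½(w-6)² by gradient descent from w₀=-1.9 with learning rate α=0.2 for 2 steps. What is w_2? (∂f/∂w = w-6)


step 1: grad = -1.9-6 = -7.9; w = -1.9 - 0.2·(-7.9) = -0.32
step 2: grad = -0.32-6 = -6.32; w = -0.32 - 0.2·(-6.32) = 0.944

0.944


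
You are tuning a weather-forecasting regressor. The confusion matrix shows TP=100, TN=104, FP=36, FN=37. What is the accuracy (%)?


Accuracy = (TP+TN)/(TP+TN+FP+FN)
= (100+104)/(277)
= 204/277 = 73.65%

73.65%


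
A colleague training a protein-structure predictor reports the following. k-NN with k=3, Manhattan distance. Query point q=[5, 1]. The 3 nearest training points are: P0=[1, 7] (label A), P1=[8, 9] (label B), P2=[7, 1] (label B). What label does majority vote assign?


d(q,P0) = 10  (label A)
d(q,P1) = 11  (label B)
d(q,P2) = 2  (label B)
Votes: A=1, B=2
Majority → B

B


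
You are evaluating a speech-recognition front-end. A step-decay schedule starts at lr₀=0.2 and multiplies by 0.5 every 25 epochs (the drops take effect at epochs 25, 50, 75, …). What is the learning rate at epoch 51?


n_drops = ⌊51/25⌋ = 2
lr = 0.2·0.5^2 = 0.2·0.25 = 0.05

0.05


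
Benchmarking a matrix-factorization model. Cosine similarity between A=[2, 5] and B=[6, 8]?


A·B = 2·6 + 5·8 = 52
‖A‖ = √29 = 5.3852, ‖B‖ = √100 = 10
cos = 52/(√29·√100) = 52/√2900 = 0.9656

0.9656


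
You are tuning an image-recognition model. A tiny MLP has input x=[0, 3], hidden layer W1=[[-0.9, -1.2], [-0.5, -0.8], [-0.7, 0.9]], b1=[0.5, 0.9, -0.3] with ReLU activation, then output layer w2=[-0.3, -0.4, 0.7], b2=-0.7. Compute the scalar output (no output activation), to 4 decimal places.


z1[0] = (-0.9)·(0) + (-1.2)·(3) + 0.5 = -3.1
z1[1] = (-0.5)·(0) + (-0.8)·(3) + 0.9 = -1.5
z1[2] = (-0.7)·(0) + (0.9)·(3) - 0.3 = 2.4
h = ReLU(z1) = [0.0, 0.0, 2.4]
output = (-0.3)·(0.0) + (-0.4)·(0.0) + (0.7)·(2.4) - 0.7 = 0.98

0.98


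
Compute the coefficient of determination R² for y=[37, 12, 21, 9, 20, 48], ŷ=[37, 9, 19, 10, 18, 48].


ȳ = 24.5
SS_res = Σ(y-ŷ)² = 18
SS_tot = Σ(y-ȳ)² = 1137.5
R² = 1 - SS_res/SS_tot = 1 - 0.0158 = 0.9842

0.9842


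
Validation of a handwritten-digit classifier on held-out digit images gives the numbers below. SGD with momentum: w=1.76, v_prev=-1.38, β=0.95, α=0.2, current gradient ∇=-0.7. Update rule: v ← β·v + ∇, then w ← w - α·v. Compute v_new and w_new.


v_new = 0.95·-1.38 - 0.7 = -1.311 - 0.7 = -2.011
w_new = 1.76 - 0.2·-2.011 = 1.76 + 0.4022 = 2.1622

v_new=-2.011, w_new=2.1622


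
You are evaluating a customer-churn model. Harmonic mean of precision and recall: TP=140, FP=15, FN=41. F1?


Precision = 140/155 = 0.9032
Recall = 140/181 = 0.7735
F1 = 2·P·R/(P+R) = 2·TP/(2·TP+FP+FN) = 280/(280+15+41) = 280/336 = 0.8333

0.8333


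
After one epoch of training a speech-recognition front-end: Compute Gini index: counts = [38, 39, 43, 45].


Probabilities: [38/165, 39/165, 43/165, 45/165] ≈ [0.2303, 0.2364, 0.2606, 0.2727]
Σpᵢ² = (1444 + 1521 + 1849 + 2025)/165² = 6839/27225
Gini = 1 - Σpᵢ² = 1 - 6839/27225 = 0.7488

0.7488


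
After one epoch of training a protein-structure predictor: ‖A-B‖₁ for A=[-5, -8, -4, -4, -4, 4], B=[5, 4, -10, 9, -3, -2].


d = |-5-5| + |-8-4| + |-4+ 10| + |-4-9| + |-4+ 3| + |4+ 2|
  = 10 + 12 + 6 + 13 + 1 + 6
  = 48

48


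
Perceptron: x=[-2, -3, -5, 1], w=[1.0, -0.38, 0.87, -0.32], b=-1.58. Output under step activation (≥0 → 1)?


z = (-2)·(1.0) + (-3)·(-0.38) + (-5)·(0.87) + (1)·(-0.32) - 1.58
  = -7.11
step(z) = 0 (z<0)

0


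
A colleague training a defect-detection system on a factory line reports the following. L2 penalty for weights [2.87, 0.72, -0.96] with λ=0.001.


‖w‖₂² = (2.87)² + (0.72)² + (-0.96)²
     = 8.2369 + 0.5184 + 0.9216
     = 9.6769
λ·‖w‖₂² = 0.001·9.6769 = 0.009677

0.009677


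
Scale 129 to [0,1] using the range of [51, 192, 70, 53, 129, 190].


min=51, max=192
(129-51)/(192-51) = 78/141 = 0.5532

0.5532


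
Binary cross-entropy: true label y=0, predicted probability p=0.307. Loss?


BCE = -[y·ln(p) + (1-y)·ln(1-p)]
= -0 - 1·ln(1-0.307)
= -ln(0.693) = 0.3667

0.3667


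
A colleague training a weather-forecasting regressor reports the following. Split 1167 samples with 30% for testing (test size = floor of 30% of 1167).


Test = ⌊1167·30/100⌋ = 350
Train = 1167 - 350 = 817

Train: 817, Test: 350


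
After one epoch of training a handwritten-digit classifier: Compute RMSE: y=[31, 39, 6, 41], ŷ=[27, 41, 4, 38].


MSE = 33/4 = 8.25
RMSE = √(33/4) = 2.8723

2.8723


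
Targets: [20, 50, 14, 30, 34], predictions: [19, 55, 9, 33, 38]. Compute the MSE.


Squared errors: (20-19)²=1, (50-55)²=25, (14-9)²=25, (30-33)²=9, (34-38)²=16
Sum = 76
MSE = 76/5 = 76/5

76/5


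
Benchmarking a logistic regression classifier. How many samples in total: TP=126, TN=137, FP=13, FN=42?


Total = TP + TN + FP + FN
= 126 + 137 + 13 + 42
= 318
(Predicted positive: 139, predicted negative: 179)

318


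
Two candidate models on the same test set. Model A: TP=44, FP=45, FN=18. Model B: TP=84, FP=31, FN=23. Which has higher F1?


Model A: P=44/89=0.4944, R=44/62=0.7097, F1=2PR/(P+R)=2TP/(2TP+FP+FN)=88/151=0.5828
Model B: P=84/115=0.7304, R=84/107=0.785, F1=2PR/(P+R)=2TP/(2TP+FP+FN)=168/222=0.7568
0.5828 < 0.7568 → Model B

Model B


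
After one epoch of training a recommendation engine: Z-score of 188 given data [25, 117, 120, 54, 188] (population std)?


μ = 100.8, σ = 56.8697
z = (188 - 100.8)/56.8697 = 1.5333

1.5333


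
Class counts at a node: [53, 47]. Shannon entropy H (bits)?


Probabilities: [53/100, 47/100] ≈ [0.53, 0.47]
H = -((53/100)·log₂(53/100) + (47/100)·log₂(47/100))
  = 0.9974 bits

0.9974 bits


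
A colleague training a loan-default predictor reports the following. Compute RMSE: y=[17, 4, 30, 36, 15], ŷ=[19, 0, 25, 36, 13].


MSE = 49/5 = 9.8
RMSE = √(49/5) = 3.1305

3.1305


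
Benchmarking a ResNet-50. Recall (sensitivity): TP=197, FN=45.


Recall = TP/(TP+FN)
= 197/(197+45)
= 197/242 = 81.4%

81.4%


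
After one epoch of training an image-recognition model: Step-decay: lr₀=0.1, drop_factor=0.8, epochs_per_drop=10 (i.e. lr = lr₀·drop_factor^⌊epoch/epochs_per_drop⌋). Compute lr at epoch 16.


n_drops = ⌊16/10⌋ = 1
lr = 0.1·0.8^1 = 0.1·0.8 = 0.08

0.08


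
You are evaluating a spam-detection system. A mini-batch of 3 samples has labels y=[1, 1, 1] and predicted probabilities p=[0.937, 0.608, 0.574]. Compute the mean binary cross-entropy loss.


L[0] = -ln(0.937) = 0.0651
L[1] = -ln(0.608) = 0.4976
L[2] = -ln(0.574) = 0.5551
mean = (0.0651 + 0.4976 + 0.5551)/3 = 0.3726

0.3726


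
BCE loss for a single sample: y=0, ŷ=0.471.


BCE = -[y·ln(p) + (1-y)·ln(1-p)]
= -0 - 1·ln(1-0.471)
= -ln(0.529) = 0.6368

0.6368


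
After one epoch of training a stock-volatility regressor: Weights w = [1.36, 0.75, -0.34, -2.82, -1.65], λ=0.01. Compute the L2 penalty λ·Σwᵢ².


‖w‖₂² = (1.36)² + (0.75)² + (-0.34)² + (-2.82)² + (-1.65)²
     = 1.8496 + 0.5625 + 0.1156 + 7.9524 + 2.7225
     = 13.2026
λ·‖w‖₂² = 0.01·13.2026 = 0.132026

0.132026


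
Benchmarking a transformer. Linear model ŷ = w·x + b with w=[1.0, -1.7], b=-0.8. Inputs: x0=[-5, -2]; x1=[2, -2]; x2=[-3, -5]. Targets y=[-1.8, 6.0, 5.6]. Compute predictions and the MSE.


ŷ0 = (1.0)·(-5) + (-1.7)·(-2) - 0.8 = -2.4
ŷ1 = (1.0)·(2) + (-1.7)·(-2) - 0.8 = 4.6
ŷ2 = (1.0)·(-3) + (-1.7)·(-5) - 0.8 = 4.7
errors² = [0.36, 1.96, 0.81]
MSE = 3.1300/3 = 1.0433

1.0433


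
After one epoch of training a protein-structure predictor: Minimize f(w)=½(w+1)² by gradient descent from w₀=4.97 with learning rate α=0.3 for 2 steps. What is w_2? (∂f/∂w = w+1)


step 1: grad = 4.97+1 = 5.97; w = 4.97 - 0.3·(5.97) = 3.179
step 2: grad = 3.179+1 = 4.179; w = 3.179 - 0.3·(4.179) = 1.9253

1.9253


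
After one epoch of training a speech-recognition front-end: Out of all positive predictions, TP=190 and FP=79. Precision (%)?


Precision = TP/(TP+FP)
= 190/(190+79)
= 190/269 = 70.63%

70.63%


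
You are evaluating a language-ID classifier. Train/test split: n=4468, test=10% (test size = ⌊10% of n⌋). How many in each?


Test = ⌊4468·10/100⌋ = 446
Train = 4468 - 446 = 4022

Train: 4022, Test: 446


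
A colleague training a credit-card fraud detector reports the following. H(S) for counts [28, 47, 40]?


Probabilities: [28/115, 47/115, 40/115] ≈ [0.2435, 0.4087, 0.3478]
H = -((28/115)·log₂(28/115) + (47/115)·log₂(47/115) + (40/115)·log₂(40/115))
  = 1.5538 bits

1.5538 bits


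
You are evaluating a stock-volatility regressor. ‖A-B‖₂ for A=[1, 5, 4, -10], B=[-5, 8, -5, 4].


d = √((1+ 5)² + (5-8)² + (4+ 5)² + (-10-4)²)
  = √(36 + 9 + 81 + 196)
  = √322 = 17.9444

17.9444


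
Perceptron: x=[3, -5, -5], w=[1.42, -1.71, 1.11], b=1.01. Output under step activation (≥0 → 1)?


z = (3)·(1.42) + (-5)·(-1.71) + (-5)·(1.11) + 1.01
  = 8.27
step(z) = 1 (z≥0)

1


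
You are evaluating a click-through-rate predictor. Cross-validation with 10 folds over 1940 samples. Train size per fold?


Fold size = 1940/10 = 194
Training per fold = 1940 - 194 = 1746

1746


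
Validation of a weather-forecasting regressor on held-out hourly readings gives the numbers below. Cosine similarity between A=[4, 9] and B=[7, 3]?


A·B = 4·7 + 9·3 = 55
‖A‖ = √97 = 9.8489, ‖B‖ = √58 = 7.6158
cos = 55/(√97·√58) = 55/√5626 = 0.7333

0.7333


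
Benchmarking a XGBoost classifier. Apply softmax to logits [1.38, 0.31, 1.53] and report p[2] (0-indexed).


Exponentials: e^1.38=3.9749, e^0.31=1.3634, e^1.53=4.6182
Sum = 9.9565
Softmax = [0.3992, 0.1369, 0.4638]
p[2] = 4.6182/9.9565 = 0.4638

0.4638


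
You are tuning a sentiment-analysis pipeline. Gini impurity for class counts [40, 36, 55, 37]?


Probabilities: [40/168, 36/168, 55/168, 37/168] ≈ [0.2381, 0.2143, 0.3274, 0.2202]
Σpᵢ² = (1600 + 1296 + 3025 + 1369)/168² = 7290/28224
Gini = 1 - Σpᵢ² = 1 - 7290/28224 = 0.7417

0.7417


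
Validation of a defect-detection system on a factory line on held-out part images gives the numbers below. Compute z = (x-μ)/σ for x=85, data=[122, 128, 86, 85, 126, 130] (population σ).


μ = 112.8333, σ = 19.48
z = (85 - 112.8333)/19.48 = -1.4288

-1.4288


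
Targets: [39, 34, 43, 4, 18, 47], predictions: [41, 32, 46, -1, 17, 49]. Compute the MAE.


Absolute errors: |39-41|=2, |34-32|=2, |43-46|=3, |4+ 1|=5, |18-17|=1, |47-49|=2
Sum = 15
MAE = 15/6 = 5/2

5/2


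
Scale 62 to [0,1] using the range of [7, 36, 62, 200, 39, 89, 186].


min=7, max=200
(62-7)/(200-7) = 55/193 = 0.285

0.285


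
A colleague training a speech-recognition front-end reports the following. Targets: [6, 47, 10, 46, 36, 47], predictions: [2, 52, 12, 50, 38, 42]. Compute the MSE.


Squared errors: (6-2)²=16, (47-52)²=25, (10-12)²=4, (46-50)²=16, (36-38)²=4, (47-42)²=25
Sum = 90
MSE = 90/6 = 15

15


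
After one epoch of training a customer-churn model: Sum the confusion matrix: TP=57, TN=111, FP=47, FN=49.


Total = TP + TN + FP + FN
= 57 + 111 + 47 + 49
= 264
(Predicted positive: 104, predicted negative: 160)

264


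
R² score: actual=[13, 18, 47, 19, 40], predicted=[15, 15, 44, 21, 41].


ȳ = 27.4
SS_res = Σ(y-ŷ)² = 27
SS_tot = Σ(y-ȳ)² = 909.2
R² = 1 - SS_res/SS_tot = 1 - 0.0297 = 0.9703

0.9703


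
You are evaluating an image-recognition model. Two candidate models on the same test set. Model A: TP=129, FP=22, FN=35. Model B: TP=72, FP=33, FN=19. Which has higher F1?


Model A: P=129/151=0.8543, R=129/164=0.7866, F1=2PR/(P+R)=2TP/(2TP+FP+FN)=258/315=0.819
Model B: P=72/105=0.6857, R=72/91=0.7912, F1=2PR/(P+R)=2TP/(2TP+FP+FN)=144/196=0.7347
0.819 > 0.7347 → Model A

Model A


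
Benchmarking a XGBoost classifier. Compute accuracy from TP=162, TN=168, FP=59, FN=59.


Accuracy = (TP+TN)/(TP+TN+FP+FN)
= (162+168)/(448)
= 330/448 = 73.66%

73.66%


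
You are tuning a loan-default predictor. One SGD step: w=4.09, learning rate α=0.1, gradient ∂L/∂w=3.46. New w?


w_new = w - α·∇
= 4.09 - 0.1·3.46
= 4.09 - 0.346
= 3.744

3.744


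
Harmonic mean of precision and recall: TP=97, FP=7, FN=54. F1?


Precision = 97/104 = 0.9327
Recall = 97/151 = 0.6424
F1 = 2·P·R/(P+R) = 2·TP/(2·TP+FP+FN) = 194/(194+7+54) = 194/255 = 0.7608

0.7608


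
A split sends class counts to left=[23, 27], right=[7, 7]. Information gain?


Parent = [30, 34], H_parent = 0.9972
H_left = 0.9954 (n=50), H_right = 1 (n=14)
H_children = (50/64)·0.9954 + (14/64)·1 = 0.9964
IG = 0.9972 - 0.9964 = 0.0008

0.0008


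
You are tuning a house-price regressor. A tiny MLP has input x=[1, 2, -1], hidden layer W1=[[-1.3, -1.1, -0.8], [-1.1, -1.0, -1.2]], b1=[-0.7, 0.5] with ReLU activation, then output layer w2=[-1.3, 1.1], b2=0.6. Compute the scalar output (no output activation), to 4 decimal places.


z1[0] = (-1.3)·(1) + (-1.1)·(2) + (-0.8)·(-1) - 0.7 = -3.4
z1[1] = (-1.1)·(1) + (-1.0)·(2) + (-1.2)·(-1) + 0.5 = -1.4
h = ReLU(z1) = [0.0, 0.0]
output = (-1.3)·(0.0) + (1.1)·(0.0) + 0.6 = 0.6

0.6


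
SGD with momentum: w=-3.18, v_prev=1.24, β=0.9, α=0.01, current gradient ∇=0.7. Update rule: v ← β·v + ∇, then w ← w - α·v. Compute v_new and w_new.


v_new = 0.9·1.24 + 0.7 = 1.116 + 0.7 = 1.816
w_new = -3.18 - 0.01·1.816 = -3.18 - 0.01816 = -3.19816

v_new=1.816, w_new=-3.19816


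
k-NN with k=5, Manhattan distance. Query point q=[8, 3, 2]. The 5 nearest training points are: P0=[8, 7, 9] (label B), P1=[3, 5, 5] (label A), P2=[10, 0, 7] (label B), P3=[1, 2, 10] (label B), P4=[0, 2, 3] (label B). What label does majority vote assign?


d(q,P0) = 11  (label B)
d(q,P1) = 10  (label A)
d(q,P2) = 10  (label B)
d(q,P3) = 16  (label B)
d(q,P4) = 10  (label B)
Votes: A=1, B=4
Majority → B

B


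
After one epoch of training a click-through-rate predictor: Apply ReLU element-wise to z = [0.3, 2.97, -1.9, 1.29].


ReLU(0.3) = max(0, 0.3) = 0.3
ReLU(2.97) = max(0, 2.97) = 2.97
ReLU(-1.9) = max(0, -1.9) = 0.0
ReLU(1.29) = max(0, 1.29) = 1.29
result = [0.3, 2.97, 0.0, 1.29]

[0.3, 2.97, 0.0, 1.29]


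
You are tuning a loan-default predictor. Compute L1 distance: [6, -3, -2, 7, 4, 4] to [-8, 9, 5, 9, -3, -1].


d = |6+ 8| + |-3-9| + |-2-5| + |7-9| + |4+ 3| + |4+ 1|
  = 14 + 12 + 7 + 2 + 7 + 5
  = 47

47


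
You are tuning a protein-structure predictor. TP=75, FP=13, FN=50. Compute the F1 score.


Precision = 75/88 = 0.8523
Recall = 75/125 = 0.6
F1 = 2·P·R/(P+R) = 2·TP/(2·TP+FP+FN) = 150/(150+13+50) = 150/213 = 0.7042

0.7042


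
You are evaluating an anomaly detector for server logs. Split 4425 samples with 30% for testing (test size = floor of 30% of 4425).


Test = ⌊4425·30/100⌋ = 1327
Train = 4425 - 1327 = 3098

Train: 3098, Test: 1327


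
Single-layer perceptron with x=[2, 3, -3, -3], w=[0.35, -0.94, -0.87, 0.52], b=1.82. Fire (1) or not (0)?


z = (2)·(0.35) + (3)·(-0.94) + (-3)·(-0.87) + (-3)·(0.52) + 1.82
  = 0.75
step(z) = 1 (z≥0)

1


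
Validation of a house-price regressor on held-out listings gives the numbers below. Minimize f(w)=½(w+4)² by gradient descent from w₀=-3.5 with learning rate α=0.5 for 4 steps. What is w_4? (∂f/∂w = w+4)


step 1: grad = -3.5+4 = 0.5; w = -3.5 - 0.5·(0.5) = -3.75
step 2: grad = -3.75+4 = 0.25; w = -3.75 - 0.5·(0.25) = -3.875
step 3: grad = -3.875+4 = 0.125; w = -3.875 - 0.5·(0.125) = -3.9375
step 4: grad = -3.9375+4 = 0.0625; w = -3.9375 - 0.5·(0.0625) = -3.96875

-3.96875


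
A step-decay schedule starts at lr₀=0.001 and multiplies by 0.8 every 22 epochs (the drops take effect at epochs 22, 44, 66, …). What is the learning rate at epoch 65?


n_drops = ⌊65/22⌋ = 2
lr = 0.001·0.8^2 = 0.001·0.64 = 0.00064

0.00064


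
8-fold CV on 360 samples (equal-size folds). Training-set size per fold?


Fold size = 360/8 = 45
Training per fold = 360 - 45 = 315

315


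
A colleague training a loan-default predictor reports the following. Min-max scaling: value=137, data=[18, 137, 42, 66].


min=18, max=137
(137-18)/(137-18) = 119/119 = 1.0

1.0


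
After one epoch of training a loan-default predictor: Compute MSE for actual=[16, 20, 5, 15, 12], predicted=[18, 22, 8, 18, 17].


Squared errors: (16-18)²=4, (20-22)²=4, (5-8)²=9, (15-18)²=9, (12-17)²=25
Sum = 51
MSE = 51/5 = 51/5

51/5


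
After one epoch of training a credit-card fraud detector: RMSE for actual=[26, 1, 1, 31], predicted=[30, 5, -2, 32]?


MSE = 42/4 = 10.5
RMSE = √(42/4) = 3.2404

3.2404


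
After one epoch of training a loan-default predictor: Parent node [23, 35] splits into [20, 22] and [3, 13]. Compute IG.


Parent = [23, 35], H_parent = 0.9689
H_left = 0.9984 (n=42), H_right = 0.6962 (n=16)
H_children = (42/58)·0.9984 + (16/58)·0.6962 = 0.915
IG = 0.9689 - 0.915 = 0.0539

0.0539


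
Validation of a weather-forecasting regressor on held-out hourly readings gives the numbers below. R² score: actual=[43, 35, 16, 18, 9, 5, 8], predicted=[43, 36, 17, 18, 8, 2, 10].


ȳ = 19.1429
SS_res = Σ(y-ŷ)² = 16
SS_tot = Σ(y-ȳ)² = 1258.86
R² = 1 - SS_res/SS_tot = 1 - 0.0127 = 0.9873

0.9873


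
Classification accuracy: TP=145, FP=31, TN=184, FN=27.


Accuracy = (TP+TN)/(TP+TN+FP+FN)
= (145+184)/(387)
= 329/387 = 85.01%

85.01%


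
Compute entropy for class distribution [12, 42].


Probabilities: [12/54, 42/54] ≈ [0.2222, 0.7778]
H = -((12/54)·log₂(12/54) + (42/54)·log₂(42/54))
  = 0.7642 bits

0.7642 bits


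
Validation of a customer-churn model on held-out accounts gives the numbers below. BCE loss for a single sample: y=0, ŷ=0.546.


BCE = -[y·ln(p) + (1-y)·ln(1-p)]
= -0 - 1·ln(1-0.546)
= -ln(0.454) = 0.7897

0.7897


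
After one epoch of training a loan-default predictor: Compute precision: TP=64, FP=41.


Precision = TP/(TP+FP)
= 64/(64+41)
= 64/105 = 60.95%

60.95%


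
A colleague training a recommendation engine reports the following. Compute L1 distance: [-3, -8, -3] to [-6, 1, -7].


d = |-3+ 6| + |-8-1| + |-3+ 7|
  = 3 + 9 + 4
  = 16

16


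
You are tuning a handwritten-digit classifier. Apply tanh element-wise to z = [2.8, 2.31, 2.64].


tanh(2.8) = 0.9926
tanh(2.31) = 0.9805
tanh(2.64) = 0.9899
result = [0.9926, 0.9805, 0.9899]

[0.9926, 0.9805, 0.9899]


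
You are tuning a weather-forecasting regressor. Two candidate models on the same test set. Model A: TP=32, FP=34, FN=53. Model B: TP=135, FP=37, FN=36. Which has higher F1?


Model A: P=32/66=0.4848, R=32/85=0.3765, F1=2PR/(P+R)=2TP/(2TP+FP+FN)=64/151=0.4238
Model B: P=135/172=0.7849, R=135/171=0.7895, F1=2PR/(P+R)=2TP/(2TP+FP+FN)=270/343=0.7872
0.4238 < 0.7872 → Model B

Model B


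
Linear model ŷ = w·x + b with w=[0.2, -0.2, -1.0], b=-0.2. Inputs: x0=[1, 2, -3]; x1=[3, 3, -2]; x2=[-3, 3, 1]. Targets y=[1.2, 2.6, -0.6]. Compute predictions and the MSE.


ŷ0 = (0.2)·(1) + (-0.2)·(2) + (-1.0)·(-3) - 0.2 = 2.6
ŷ1 = (0.2)·(3) + (-0.2)·(3) + (-1.0)·(-2) - 0.2 = 1.8
ŷ2 = (0.2)·(-3) + (-0.2)·(3) + (-1.0)·(1) - 0.2 = -2.4
errors² = [1.96, 0.64, 3.24]
MSE = 5.8400/3 = 1.9467

1.9467


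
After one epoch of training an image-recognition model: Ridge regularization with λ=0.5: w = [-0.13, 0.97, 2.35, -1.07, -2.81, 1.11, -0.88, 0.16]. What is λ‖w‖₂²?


‖w‖₂² = (-0.13)² + (0.97)² + (2.35)² + (-1.07)² + (-2.81)² + (1.11)² + (-0.88)² + (0.16)²
     = 0.0169 + 0.9409 + 5.5225 + 1.1449 + 7.8961 + 1.2321 + 0.7744 + 0.0256
     = 17.5534
λ·‖w‖₂² = 0.5·17.5534 = 8.7767

8.7767


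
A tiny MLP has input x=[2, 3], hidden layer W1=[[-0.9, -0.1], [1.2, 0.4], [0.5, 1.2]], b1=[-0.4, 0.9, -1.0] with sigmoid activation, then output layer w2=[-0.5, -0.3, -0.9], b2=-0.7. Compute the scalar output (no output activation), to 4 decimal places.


z1[0] = (-0.9)·(2) + (-0.1)·(3) - 0.4 = -2.5
z1[1] = (1.2)·(2) + (0.4)·(3) + 0.9 = 4.5
z1[2] = (0.5)·(2) + (1.2)·(3) - 1.0 = 3.6
h = sigmoid(z1) = [0.0759, 0.989, 0.9734]
output = (-0.5)·(0.0759) + (-0.3)·(0.989) + (-0.9)·(0.9734) - 0.7 = -1.9107

-1.9107


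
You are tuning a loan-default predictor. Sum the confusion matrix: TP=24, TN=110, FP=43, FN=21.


Total = TP + TN + FP + FN
= 24 + 110 + 43 + 21
= 198
(Predicted positive: 67, predicted negative: 131)

198


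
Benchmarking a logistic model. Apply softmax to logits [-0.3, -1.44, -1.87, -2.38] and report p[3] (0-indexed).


Exponentials: e^-0.3=0.7408, e^-1.44=0.2369, e^-1.87=0.1541, e^-2.38=0.0926
Sum = 1.2244
Softmax = [0.605, 0.1935, 0.1259, 0.0756]
p[3] = 0.0926/1.2244 = 0.0756

0.0756


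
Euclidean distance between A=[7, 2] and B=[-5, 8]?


d = √((7+ 5)² + (2-8)²)
  = √(144 + 36)
  = √180 = 13.4164

13.4164


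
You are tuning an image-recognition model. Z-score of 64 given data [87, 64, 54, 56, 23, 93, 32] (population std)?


μ = 58.4286, σ = 23.9694
z = (64 - 58.4286)/23.9694 = 0.2324

0.2324


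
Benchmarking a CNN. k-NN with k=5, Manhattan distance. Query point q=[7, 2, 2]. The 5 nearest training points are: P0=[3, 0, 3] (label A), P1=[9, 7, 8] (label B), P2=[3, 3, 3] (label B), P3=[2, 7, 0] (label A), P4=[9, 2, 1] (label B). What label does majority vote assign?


d(q,P0) = 7  (label A)
d(q,P1) = 13  (label B)
d(q,P2) = 6  (label B)
d(q,P3) = 12  (label A)
d(q,P4) = 3  (label B)
Votes: A=2, B=3
Majority → B

B


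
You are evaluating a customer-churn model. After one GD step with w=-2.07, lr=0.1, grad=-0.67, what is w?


w_new = w - α·∇
= -2.07 - 0.1·-0.67
= -2.07 + 0.067
= -2.003

-2.003


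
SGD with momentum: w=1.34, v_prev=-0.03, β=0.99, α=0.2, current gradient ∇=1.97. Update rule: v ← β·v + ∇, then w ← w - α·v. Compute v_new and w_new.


v_new = 0.99·-0.03 + 1.97 = -0.0297 + 1.97 = 1.9403
w_new = 1.34 - 0.2·1.9403 = 1.34 - 0.38806 = 0.95194

v_new=1.9403, w_new=0.95194


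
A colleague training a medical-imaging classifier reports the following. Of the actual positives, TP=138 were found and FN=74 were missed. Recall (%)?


Recall = TP/(TP+FN)
= 138/(138+74)
= 138/212 = 65.09%

65.09%


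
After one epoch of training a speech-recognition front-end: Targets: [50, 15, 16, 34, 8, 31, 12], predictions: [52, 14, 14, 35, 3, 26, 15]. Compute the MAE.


Absolute errors: |50-52|=2, |15-14|=1, |16-14|=2, |34-35|=1, |8-3|=5, |31-26|=5, |12-15|=3
Sum = 19
MAE = 19/7 = 19/7

19/7


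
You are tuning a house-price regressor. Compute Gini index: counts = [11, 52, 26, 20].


Probabilities: [11/109, 52/109, 26/109, 20/109] ≈ [0.1009, 0.4771, 0.2385, 0.1835]
Σpᵢ² = (121 + 2704 + 676 + 400)/109² = 3901/11881
Gini = 1 - Σpᵢ² = 1 - 3901/11881 = 0.6717

0.6717


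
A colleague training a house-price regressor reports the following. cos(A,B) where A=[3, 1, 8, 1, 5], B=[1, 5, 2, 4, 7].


A·B = 3·1 + 1·5 + 8·2 + 1·4 + 5·7 = 63
‖A‖ = √100 = 10, ‖B‖ = √95 = 9.7468
cos = 63/(√100·√95) = 63/√9500 = 0.6464

0.6464


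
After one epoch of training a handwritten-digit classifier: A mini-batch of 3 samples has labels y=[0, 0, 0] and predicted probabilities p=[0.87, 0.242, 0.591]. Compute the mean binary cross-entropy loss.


L[0] = -ln(1-0.87) = -ln(0.13) = 2.0402
L[1] = -ln(1-0.242) = -ln(0.758) = 0.2771
L[2] = -ln(1-0.591) = -ln(0.409) = 0.894
mean = (2.0402 + 0.2771 + 0.894)/3 = 1.0704

1.0704


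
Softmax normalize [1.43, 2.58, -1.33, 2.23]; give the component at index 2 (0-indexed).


Exponentials: e^1.43=4.1787, e^2.58=13.1971, e^-1.33=0.2645, e^2.23=9.2999
Sum = 26.9402
Softmax = [0.1551, 0.4899, 0.0098, 0.3452]
p[2] = 0.2645/26.9402 = 0.0098

0.0098


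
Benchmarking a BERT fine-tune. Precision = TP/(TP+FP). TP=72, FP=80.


Precision = TP/(TP+FP)
= 72/(72+80)
= 72/152 = 47.37%

47.37%


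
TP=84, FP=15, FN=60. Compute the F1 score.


Precision = 84/99 = 0.8485
Recall = 84/144 = 0.5833
F1 = 2·P·R/(P+R) = 2·TP/(2·TP+FP+FN) = 168/(168+15+60) = 168/243 = 0.6914

0.6914


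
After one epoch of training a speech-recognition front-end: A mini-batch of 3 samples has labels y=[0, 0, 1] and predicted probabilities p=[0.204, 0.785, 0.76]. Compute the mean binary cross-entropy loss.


L[0] = -ln(1-0.204) = -ln(0.796) = 0.2282
L[1] = -ln(1-0.785) = -ln(0.215) = 1.5371
L[2] = -ln(0.76) = 0.2744
mean = (0.2282 + 1.5371 + 0.2744)/3 = 0.6799

0.6799


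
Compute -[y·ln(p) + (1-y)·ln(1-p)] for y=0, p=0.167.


BCE = -[y·ln(p) + (1-y)·ln(1-p)]
= -0 - 1·ln(1-0.167)
= -ln(0.833) = 0.1827

0.1827


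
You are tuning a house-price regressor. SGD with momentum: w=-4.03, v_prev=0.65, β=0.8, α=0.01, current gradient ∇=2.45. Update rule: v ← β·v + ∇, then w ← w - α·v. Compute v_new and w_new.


v_new = 0.8·0.65 + 2.45 = 0.52 + 2.45 = 2.97
w_new = -4.03 - 0.01·2.97 = -4.03 - 0.0297 = -4.0597

v_new=2.97, w_new=-4.0597


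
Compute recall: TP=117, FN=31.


Recall = TP/(TP+FN)
= 117/(117+31)
= 117/148 = 79.05%

79.05%


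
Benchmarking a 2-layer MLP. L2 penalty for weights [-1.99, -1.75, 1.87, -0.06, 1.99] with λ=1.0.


‖w‖₂² = (-1.99)² + (-1.75)² + (1.87)² + (-0.06)² + (1.99)²
     = 3.9601 + 3.0625 + 3.4969 + 0.0036 + 3.9601
     = 14.4832
λ·‖w‖₂² = 1.0·14.4832 = 14.4832

14.4832


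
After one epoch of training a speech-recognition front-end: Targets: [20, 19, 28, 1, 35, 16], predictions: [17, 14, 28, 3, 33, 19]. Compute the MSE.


Squared errors: (20-17)²=9, (19-14)²=25, (28-28)²=0, (1-3)²=4, (35-33)²=4, (16-19)²=9
Sum = 51
MSE = 51/6 = 17/2

17/2


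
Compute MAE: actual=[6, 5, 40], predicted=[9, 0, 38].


Absolute errors: |6-9|=3, |5-0|=5, |40-38|=2
Sum = 10
MAE = 10/3 = 10/3

10/3


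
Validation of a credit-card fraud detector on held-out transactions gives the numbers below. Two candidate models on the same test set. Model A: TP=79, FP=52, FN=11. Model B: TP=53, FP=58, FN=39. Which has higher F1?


Model A: P=79/131=0.6031, R=79/90=0.8778, F1=2PR/(P+R)=2TP/(2TP+FP+FN)=158/221=0.7149
Model B: P=53/111=0.4775, R=53/92=0.5761, F1=2PR/(P+R)=2TP/(2TP+FP+FN)=106/203=0.5222
0.7149 > 0.5222 → Model A

Model A


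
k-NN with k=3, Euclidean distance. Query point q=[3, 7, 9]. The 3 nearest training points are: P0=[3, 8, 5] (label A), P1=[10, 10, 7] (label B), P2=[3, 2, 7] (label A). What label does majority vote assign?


d(q,P0) = 4.1231  (label A)
d(q,P1) = 7.874  (label B)
d(q,P2) = 5.3852  (label A)
Votes: A=2, B=1
Majority → A

A


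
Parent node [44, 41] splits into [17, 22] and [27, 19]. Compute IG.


Parent = [44, 41], H_parent = 0.9991
H_left = 0.9881 (n=39), H_right = 0.9781 (n=46)
H_children = (39/85)·0.9881 + (46/85)·0.9781 = 0.9827
IG = 0.9991 - 0.9827 = 0.0164

0.0164


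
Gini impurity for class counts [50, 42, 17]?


Probabilities: [50/109, 42/109, 17/109] ≈ [0.4587, 0.3853, 0.156]
Σpᵢ² = (2500 + 1764 + 289)/109² = 4553/11881
Gini = 1 - Σpᵢ² = 1 - 4553/11881 = 0.6168

0.6168


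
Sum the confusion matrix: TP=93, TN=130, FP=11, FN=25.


Total = TP + TN + FP + FN
= 93 + 130 + 11 + 25
= 259
(Predicted positive: 104, predicted negative: 155)

259


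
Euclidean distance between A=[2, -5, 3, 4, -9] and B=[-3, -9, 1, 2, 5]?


d = √((2+ 3)² + (-5+ 9)² + (3-1)² + (4-2)² + (-9-5)²)
  = √(25 + 16 + 4 + 4 + 196)
  = √245 = 15.6525

15.6525


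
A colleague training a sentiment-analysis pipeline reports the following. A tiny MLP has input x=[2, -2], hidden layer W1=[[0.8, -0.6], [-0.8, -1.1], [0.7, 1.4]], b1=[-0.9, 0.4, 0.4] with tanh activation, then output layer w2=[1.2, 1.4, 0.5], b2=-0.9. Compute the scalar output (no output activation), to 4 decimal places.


z1[0] = (0.8)·(2) + (-0.6)·(-2) - 0.9 = 1.9
z1[1] = (-0.8)·(2) + (-1.1)·(-2) + 0.4 = 1.0
z1[2] = (0.7)·(2) + (1.4)·(-2) + 0.4 = -1.0
h = tanh(z1) = [0.9562, 0.7616, -0.7616]
output = (1.2)·(0.9562) + (1.4)·(0.7616) + (0.5)·(-0.7616) - 0.9 = 0.9329

0.9329


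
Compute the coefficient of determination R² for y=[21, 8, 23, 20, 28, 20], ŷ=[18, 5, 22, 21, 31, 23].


ȳ = 20
SS_res = Σ(y-ŷ)² = 38
SS_tot = Σ(y-ȳ)² = 218
R² = 1 - SS_res/SS_tot = 1 - 0.1743 = 0.8257

0.8257


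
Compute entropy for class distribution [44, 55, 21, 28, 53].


Probabilities: [44/201, 55/201, 21/201, 28/201, 53/201] ≈ [0.2189, 0.2736, 0.1045, 0.1393, 0.2637]
H = -((44/201)·log₂(44/201) + (55/201)·log₂(55/201) + (21/201)·log₂(21/201) + (28/201)·log₂(28/201) + (53/201)·log₂(53/201))
  = 2.2351 bits

2.2351 bits


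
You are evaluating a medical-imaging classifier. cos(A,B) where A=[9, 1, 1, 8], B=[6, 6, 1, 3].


A·B = 9·6 + 1·6 + 1·1 + 8·3 = 85
‖A‖ = √147 = 12.1244, ‖B‖ = √82 = 9.0554
cos = 85/(√147·√82) = 85/√12054 = 0.7742

0.7742


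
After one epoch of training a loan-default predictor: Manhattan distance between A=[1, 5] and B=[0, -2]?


d = |1-0| + |5+ 2|
  = 1 + 7
  = 8

8


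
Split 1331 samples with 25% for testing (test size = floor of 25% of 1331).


Test = ⌊1331·25/100⌋ = 332
Train = 1331 - 332 = 999

Train: 999, Test: 332


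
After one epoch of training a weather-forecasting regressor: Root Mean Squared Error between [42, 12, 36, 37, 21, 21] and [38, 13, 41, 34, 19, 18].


MSE = 64/6 = 10.6667
RMSE = √(64/6) = 3.266

3.266


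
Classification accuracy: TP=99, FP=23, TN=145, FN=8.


Accuracy = (TP+TN)/(TP+TN+FP+FN)
= (99+145)/(275)
= 244/275 = 88.73%

88.73%


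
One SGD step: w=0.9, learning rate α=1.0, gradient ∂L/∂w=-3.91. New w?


w_new = w - α·∇
= 0.9 - 1.0·-3.91
= 0.9 + 3.91
= 4.81

4.81


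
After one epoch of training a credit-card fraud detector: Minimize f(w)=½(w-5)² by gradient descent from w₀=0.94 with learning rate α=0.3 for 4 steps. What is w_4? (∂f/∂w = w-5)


step 1: grad = 0.94-5 = -4.06; w = 0.94 - 0.3·(-4.06) = 2.158
step 2: grad = 2.158-5 = -2.842; w = 2.158 - 0.3·(-2.842) = 3.0106
step 3: grad = 3.0106-5 = -1.9894; w = 3.0106 - 0.3·(-1.9894) = 3.60742
step 4: grad = 3.60742-5 = -1.39258; w = 3.60742 - 0.3·(-1.39258) = 4.025194

4.025194


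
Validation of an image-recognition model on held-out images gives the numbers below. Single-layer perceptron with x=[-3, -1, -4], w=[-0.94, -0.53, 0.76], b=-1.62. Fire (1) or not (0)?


z = (-3)·(-0.94) + (-1)·(-0.53) + (-4)·(0.76) - 1.62
  = -1.31
step(z) = 0 (z<0)

0


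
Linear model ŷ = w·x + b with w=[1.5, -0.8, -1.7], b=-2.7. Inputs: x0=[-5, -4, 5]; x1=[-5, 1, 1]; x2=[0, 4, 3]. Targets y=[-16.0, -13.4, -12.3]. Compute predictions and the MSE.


ŷ0 = (1.5)·(-5) + (-0.8)·(-4) + (-1.7)·(5) - 2.7 = -15.5
ŷ1 = (1.5)·(-5) + (-0.8)·(1) + (-1.7)·(1) - 2.7 = -12.7
ŷ2 = (1.5)·(0) + (-0.8)·(4) + (-1.7)·(3) - 2.7 = -11.0
errors² = [0.25, 0.49, 1.69]
MSE = 2.4300/3 = 0.81

0.81


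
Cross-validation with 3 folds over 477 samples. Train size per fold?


Fold size = 477/3 = 159
Training per fold = 477 - 159 = 318

318


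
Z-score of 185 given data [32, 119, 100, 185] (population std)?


μ = 109, σ = 54.5115
z = (185 - 109)/54.5115 = 1.3942

1.3942


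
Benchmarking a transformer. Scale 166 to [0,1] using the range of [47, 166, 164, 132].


min=47, max=166
(166-47)/(166-47) = 119/119 = 1.0

1.0


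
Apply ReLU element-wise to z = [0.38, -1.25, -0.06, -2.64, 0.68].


ReLU(0.38) = max(0, 0.38) = 0.38
ReLU(-1.25) = max(0, -1.25) = 0.0
ReLU(-0.06) = max(0, -0.06) = 0.0
ReLU(-2.64) = max(0, -2.64) = 0.0
ReLU(0.68) = max(0, 0.68) = 0.68
result = [0.38, 0.0, 0.0, 0.0, 0.68]

[0.38, 0.0, 0.0, 0.0, 0.68]


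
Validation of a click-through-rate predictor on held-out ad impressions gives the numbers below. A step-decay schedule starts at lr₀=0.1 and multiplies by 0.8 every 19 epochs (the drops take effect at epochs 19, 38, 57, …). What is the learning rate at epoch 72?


n_drops = ⌊72/19⌋ = 3
lr = 0.1·0.8^3 = 0.1·0.512 = 0.0512

0.0512


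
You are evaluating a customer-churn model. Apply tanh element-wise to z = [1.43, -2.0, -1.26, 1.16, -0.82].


tanh(1.43) = 0.8917
tanh(-2.0) = -0.964
tanh(-1.26) = -0.8511
tanh(1.16) = 0.821
tanh(-0.82) = -0.6751
result = [0.8917, -0.964, -0.8511, 0.821, -0.6751]

[0.8917, -0.964, -0.8511, 0.821, -0.6751]


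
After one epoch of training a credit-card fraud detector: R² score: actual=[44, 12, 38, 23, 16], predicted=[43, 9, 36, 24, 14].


ȳ = 26.6
SS_res = Σ(y-ŷ)² = 19
SS_tot = Σ(y-ȳ)² = 771.2
R² = 1 - SS_res/SS_tot = 1 - 0.0246 = 0.9754

0.9754


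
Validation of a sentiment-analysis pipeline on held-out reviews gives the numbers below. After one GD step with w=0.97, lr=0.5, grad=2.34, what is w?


w_new = w - α·∇
= 0.97 - 0.5·2.34
= 0.97 - 1.17
= -0.2

-0.2


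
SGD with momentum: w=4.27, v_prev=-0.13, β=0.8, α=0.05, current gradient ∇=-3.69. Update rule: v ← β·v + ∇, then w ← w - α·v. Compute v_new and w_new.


v_new = 0.8·-0.13 - 3.69 = -0.104 - 3.69 = -3.794
w_new = 4.27 - 0.05·-3.794 = 4.27 + 0.1897 = 4.4597

v_new=-3.794, w_new=4.4597


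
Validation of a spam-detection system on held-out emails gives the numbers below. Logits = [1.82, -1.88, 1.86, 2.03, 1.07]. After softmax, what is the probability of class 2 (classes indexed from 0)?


Exponentials: e^1.82=6.1719, e^-1.88=0.1526, e^1.86=6.4237, e^2.03=7.6141, e^1.07=2.9154
Sum = 23.2777
Softmax = [0.2651, 0.0066, 0.276, 0.3271, 0.1252]
p[2] = 6.4237/23.2777 = 0.276

0.276


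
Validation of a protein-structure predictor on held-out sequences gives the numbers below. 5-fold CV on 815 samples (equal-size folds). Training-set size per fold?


Fold size = 815/5 = 163
Training per fold = 815 - 163 = 652

652


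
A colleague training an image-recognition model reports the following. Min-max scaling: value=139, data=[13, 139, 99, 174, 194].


min=13, max=194
(139-13)/(194-13) = 126/181 = 0.6961

0.6961


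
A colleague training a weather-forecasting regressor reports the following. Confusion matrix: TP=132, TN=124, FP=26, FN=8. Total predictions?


Total = TP + TN + FP + FN
= 132 + 124 + 26 + 8
= 290
(Predicted positive: 158, predicted negative: 132)

290


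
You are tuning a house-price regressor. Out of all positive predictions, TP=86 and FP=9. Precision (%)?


Precision = TP/(TP+FP)
= 86/(86+9)
= 86/95 = 90.53%

90.53%


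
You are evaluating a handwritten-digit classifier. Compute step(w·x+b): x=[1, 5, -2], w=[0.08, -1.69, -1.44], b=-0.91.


z = (1)·(0.08) + (5)·(-1.69) + (-2)·(-1.44) - 0.91
  = -6.4
step(z) = 0 (z<0)

0


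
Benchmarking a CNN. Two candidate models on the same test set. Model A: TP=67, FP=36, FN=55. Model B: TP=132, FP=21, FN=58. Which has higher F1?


Model A: P=67/103=0.6505, R=67/122=0.5492, F1=2PR/(P+R)=2TP/(2TP+FP+FN)=134/225=0.5956
Model B: P=132/153=0.8627, R=132/190=0.6947, F1=2PR/(P+R)=2TP/(2TP+FP+FN)=264/343=0.7697
0.5956 < 0.7697 → Model B

Model B


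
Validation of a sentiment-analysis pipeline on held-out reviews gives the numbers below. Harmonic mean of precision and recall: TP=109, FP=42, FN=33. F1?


Precision = 109/151 = 0.7219
Recall = 109/142 = 0.7676
F1 = 2·P·R/(P+R) = 2·TP/(2·TP+FP+FN) = 218/(218+42+33) = 218/293 = 0.744

0.744


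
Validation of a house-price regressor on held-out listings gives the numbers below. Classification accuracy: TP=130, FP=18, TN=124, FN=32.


Accuracy = (TP+TN)/(TP+TN+FP+FN)
= (130+124)/(304)
= 254/304 = 83.55%

83.55%


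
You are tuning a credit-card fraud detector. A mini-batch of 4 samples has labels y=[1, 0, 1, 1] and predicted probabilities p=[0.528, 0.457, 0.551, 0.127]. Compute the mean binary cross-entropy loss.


L[0] = -ln(0.528) = 0.6387
L[1] = -ln(1-0.457) = -ln(0.543) = 0.6106
L[2] = -ln(0.551) = 0.596
L[3] = -ln(0.127) = 2.0636
mean = (0.6387 + 0.6106 + 0.596 + 2.0636)/4 = 0.9772

0.9772


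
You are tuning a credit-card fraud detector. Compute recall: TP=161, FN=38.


Recall = TP/(TP+FN)
= 161/(161+38)
= 161/199 = 80.9%

80.9%


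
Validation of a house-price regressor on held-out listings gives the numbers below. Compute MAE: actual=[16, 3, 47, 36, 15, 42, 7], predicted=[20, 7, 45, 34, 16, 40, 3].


Absolute errors: |16-20|=4, |3-7|=4, |47-45|=2, |36-34|=2, |15-16|=1, |42-40|=2, |7-3|=4
Sum = 19
MAE = 19/7 = 19/7

19/7


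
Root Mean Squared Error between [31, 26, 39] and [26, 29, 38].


MSE = 35/3 = 11.6667
RMSE = √(35/3) = 3.4157

3.4157


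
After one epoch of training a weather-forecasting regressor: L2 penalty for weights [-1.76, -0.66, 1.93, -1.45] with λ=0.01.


‖w‖₂² = (-1.76)² + (-0.66)² + (1.93)² + (-1.45)²
     = 3.0976 + 0.4356 + 3.7249 + 2.1025
     = 9.3606
λ·‖w‖₂² = 0.01·9.3606 = 0.093606

0.093606
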